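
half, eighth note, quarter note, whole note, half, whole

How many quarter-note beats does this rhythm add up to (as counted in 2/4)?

13.5

One quarter-note beat = 2 eighth notes.
Express everything in eighth notes: half = 4; eighth note = 1; quarter note = 2; whole note = 8; half = 4; whole = 8.
Sum: 4 + 1 + 2 + 8 + 4 + 8 = 27.
27 ÷ 2 = 13.5 beats.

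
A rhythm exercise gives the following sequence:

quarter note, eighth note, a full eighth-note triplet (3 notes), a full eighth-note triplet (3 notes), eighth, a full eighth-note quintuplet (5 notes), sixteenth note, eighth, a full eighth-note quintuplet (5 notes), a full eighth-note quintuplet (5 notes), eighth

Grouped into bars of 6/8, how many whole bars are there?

One bar of 6/8 = 12 sixteenth notes.
In sixteenth notes: quarter note = 4; eighth note = 2; a full eighth-note triplet (3 notes) (three triplet eighths span one quarter) = 4; a full eighth-note triplet (3 notes) (three triplet eighths span one quarter) = 4; eighth = 2; a full eighth-note quintuplet (5 notes) (five quintuplet eighths span one half) = 8; sixteenth note = 1; eighth = 2; a full eighth-note quintuplet (5 notes) (five quintuplet eighths span one half) = 8; a full eighth-note quintuplet (5 notes) (five quintuplet eighths span one half) = 8; eighth = 2.
Total: 4 + 2 + 4 + 4 + 2 + 8 + 1 + 2 + 8 + 8 + 2 = 45.
45 ÷ 12 = 3 complete bars with 9 left over.

3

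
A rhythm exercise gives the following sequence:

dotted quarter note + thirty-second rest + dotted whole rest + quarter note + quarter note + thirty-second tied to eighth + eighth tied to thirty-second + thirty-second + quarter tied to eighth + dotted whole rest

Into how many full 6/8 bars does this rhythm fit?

6

One bar of 6/8 = 24 thirty-second notes.
Each duration in thirty-second notes: dotted quarter note = 12; thirty-second rest = 1; dotted whole rest = 48; quarter note = 8; quarter note = 8; thirty-second tied to eighth (thirty-second + eighth) = 5; eighth tied to thirty-second (eighth + thirty-second) = 5; thirty-second = 1; quarter tied to eighth (quarter + eighth) = 12; dotted whole rest = 48.
Adding: 12 + 1 + 48 + 8 + 8 + 5 + 5 + 1 + 12 + 48 = 148.
148 ÷ 24 = 6 complete bars with 4 left over.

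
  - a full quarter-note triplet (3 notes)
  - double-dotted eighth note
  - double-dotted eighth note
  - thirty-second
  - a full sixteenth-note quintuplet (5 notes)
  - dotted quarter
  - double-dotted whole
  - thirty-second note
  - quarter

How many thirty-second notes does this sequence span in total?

116

In thirty-second notes: a full quarter-note triplet (3 notes) (three triplet quarters span one half) = 16; double-dotted eighth note = 7; double-dotted eighth note = 7; thirty-second = 1; a full sixteenth-note quintuplet (5 notes) (five quintuplet sixteenths span one quarter) = 8; dotted quarter = 12; double-dotted whole = 56; thirty-second note = 1; quarter = 8.
Sum: 16 + 7 + 7 + 1 + 8 + 12 + 56 + 1 + 8 = 116 thirty-second notes.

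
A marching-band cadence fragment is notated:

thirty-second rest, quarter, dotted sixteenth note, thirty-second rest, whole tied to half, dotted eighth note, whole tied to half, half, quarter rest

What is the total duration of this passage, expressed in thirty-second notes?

Each duration in thirty-second notes: thirty-second rest = 1; quarter = 8; dotted sixteenth note = 3; thirty-second rest = 1; whole tied to half (whole + half) = 48; dotted eighth note = 6; whole tied to half (whole + half) = 48; half = 16; quarter rest = 8.
Altogether 1 + 8 + 3 + 1 + 48 + 6 + 48 + 16 + 8 = 139 thirty-second notes.

139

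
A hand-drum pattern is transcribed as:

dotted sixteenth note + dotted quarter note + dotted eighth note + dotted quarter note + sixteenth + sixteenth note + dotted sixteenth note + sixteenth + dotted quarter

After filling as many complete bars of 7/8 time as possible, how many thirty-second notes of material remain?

One bar of 7/8 = 28 thirty-second notes.
Express everything in thirty-second notes: dotted sixteenth note = 3; dotted quarter note = 12; dotted eighth note = 6; dotted quarter note = 12; sixteenth = 2; sixteenth note = 2; dotted sixteenth note = 3; sixteenth = 2; dotted quarter = 12.
Altogether 3 + 12 + 6 + 12 + 2 + 2 + 3 + 2 + 12 = 54.
54 ÷ 28 = 1 complete bar with 26 thirty-second notes remaining.

26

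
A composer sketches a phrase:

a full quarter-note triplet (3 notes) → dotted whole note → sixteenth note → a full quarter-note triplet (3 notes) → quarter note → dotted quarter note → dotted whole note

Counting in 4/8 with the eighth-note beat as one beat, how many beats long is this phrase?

37.5

One eighth-note beat = 2 sixteenth notes.
In sixteenth notes: a full quarter-note triplet (3 notes) (three triplet quarters span one half) = 8; dotted whole note = 24; sixteenth note = 1; a full quarter-note triplet (3 notes) (three triplet quarters span one half) = 8; quarter note = 4; dotted quarter note = 6; dotted whole note = 24.
Adding: 8 + 24 + 1 + 8 + 4 + 6 + 24 = 75.
75 ÷ 2 = 37.5 beats.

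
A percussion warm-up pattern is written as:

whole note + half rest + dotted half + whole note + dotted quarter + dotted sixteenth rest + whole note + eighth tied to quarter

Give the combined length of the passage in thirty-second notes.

Each duration in thirty-second notes: whole note = 32; half rest = 16; dotted half = 24; whole note = 32; dotted quarter = 12; dotted sixteenth rest = 3; whole note = 32; eighth tied to quarter (eighth + quarter) = 12.
Altogether 32 + 16 + 24 + 32 + 12 + 3 + 32 + 12 = 163 thirty-second notes.

163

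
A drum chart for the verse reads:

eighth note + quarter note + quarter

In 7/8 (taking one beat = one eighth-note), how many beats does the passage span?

5

One eighth-note beat = 2 sixteenth notes.
Express everything in sixteenth notes: eighth note = 2; quarter note = 4; quarter = 4.
Adding: 2 + 4 + 4 = 10.
10 ÷ 2 = 5 beats.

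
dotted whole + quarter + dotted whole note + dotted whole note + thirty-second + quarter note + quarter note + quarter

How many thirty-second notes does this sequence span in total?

Working in thirty-second notes: dotted whole = 48; quarter = 8; dotted whole note = 48; dotted whole note = 48; thirty-second = 1; quarter note = 8; quarter note = 8; quarter = 8.
Sum: 48 + 8 + 48 + 48 + 1 + 8 + 8 + 8 = 177 thirty-second notes.

177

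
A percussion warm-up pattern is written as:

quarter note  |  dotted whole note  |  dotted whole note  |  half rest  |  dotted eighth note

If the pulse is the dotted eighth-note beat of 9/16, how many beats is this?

One dotted eighth-note beat = 3 sixteenth notes.
Working in sixteenth notes: quarter note = 4; dotted whole note = 24; dotted whole note = 24; half rest = 8; dotted eighth note = 3.
Adding: 4 + 24 + 24 + 8 + 3 = 63.
63 ÷ 3 = 21 beats.

21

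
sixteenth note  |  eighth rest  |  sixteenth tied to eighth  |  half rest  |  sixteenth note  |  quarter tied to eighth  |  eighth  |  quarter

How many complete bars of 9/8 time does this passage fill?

One bar of 9/8 = 18 sixteenth notes.
Express everything in sixteenth notes: sixteenth note = 1; eighth rest = 2; sixteenth tied to eighth (sixteenth + eighth) = 3; half rest = 8; sixteenth note = 1; quarter tied to eighth (quarter + eighth) = 6; eighth = 2; quarter = 4.
Total: 1 + 2 + 3 + 8 + 1 + 6 + 2 + 4 = 27.
27 ÷ 18 = 1 complete bar with 9 left over.

1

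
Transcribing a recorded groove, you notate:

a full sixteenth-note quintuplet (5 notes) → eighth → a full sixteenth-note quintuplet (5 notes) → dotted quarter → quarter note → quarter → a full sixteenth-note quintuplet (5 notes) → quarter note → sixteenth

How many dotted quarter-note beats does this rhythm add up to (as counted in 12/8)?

5.5

One dotted quarter-note beat = 6 sixteenth notes.
In sixteenth notes: a full sixteenth-note quintuplet (5 notes) (five quintuplet sixteenths span one quarter) = 4; eighth = 2; a full sixteenth-note quintuplet (5 notes) (five quintuplet sixteenths span one quarter) = 4; dotted quarter = 6; quarter note = 4; quarter = 4; a full sixteenth-note quintuplet (5 notes) (five quintuplet sixteenths span one quarter) = 4; quarter note = 4; sixteenth = 1.
Adding: 4 + 2 + 4 + 6 + 4 + 4 + 4 + 4 + 1 = 33.
33 ÷ 6 = 5.5 beats.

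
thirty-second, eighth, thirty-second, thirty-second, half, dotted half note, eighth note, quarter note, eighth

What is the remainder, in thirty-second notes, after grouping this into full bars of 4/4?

One bar of 4/4 = 32 thirty-second notes.
Convert each value to thirty-second notes: thirty-second = 1; eighth = 4; thirty-second = 1; thirty-second = 1; half = 16; dotted half note = 24; eighth note = 4; quarter note = 8; eighth = 4.
Adding: 1 + 4 + 1 + 1 + 16 + 24 + 4 + 8 + 4 = 63.
63 ÷ 32 = 1 complete bar with 31 thirty-second notes remaining.

31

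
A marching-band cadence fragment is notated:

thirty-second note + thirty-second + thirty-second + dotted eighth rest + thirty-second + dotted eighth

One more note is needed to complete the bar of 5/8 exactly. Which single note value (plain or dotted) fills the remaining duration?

eighth note

The bar of 5/8 = 20 thirty-second notes.
Express everything in thirty-second notes: thirty-second note = 1; thirty-second = 1; thirty-second = 1; dotted eighth rest = 6; thirty-second = 1; dotted eighth = 6.
Total: 1 + 1 + 1 + 6 + 1 + 6 = 16.
Remaining: 20 − 16 = 4 thirty-second notes, which is a eighth note.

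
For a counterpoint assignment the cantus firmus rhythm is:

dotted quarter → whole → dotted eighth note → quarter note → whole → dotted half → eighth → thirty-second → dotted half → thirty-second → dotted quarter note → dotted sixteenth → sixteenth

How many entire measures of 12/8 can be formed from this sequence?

One bar of 12/8 = 48 thirty-second notes.
Express everything in thirty-second notes: dotted quarter = 12; whole = 32; dotted eighth note = 6; quarter note = 8; whole = 32; dotted half = 24; eighth = 4; thirty-second = 1; dotted half = 24; thirty-second = 1; dotted quarter note = 12; dotted sixteenth = 3; sixteenth = 2.
Adding: 12 + 32 + 6 + 8 + 32 + 24 + 4 + 1 + 24 + 1 + 12 + 3 + 2 = 161.
161 ÷ 48 = 3 complete bars with 17 left over.

3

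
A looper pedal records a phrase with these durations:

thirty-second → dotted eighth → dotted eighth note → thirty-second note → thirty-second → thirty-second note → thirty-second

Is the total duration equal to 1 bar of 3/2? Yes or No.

No

One bar of 3/2 = 48 thirty-second notes.
Each duration in thirty-second notes: thirty-second = 1; dotted eighth = 6; dotted eighth note = 6; thirty-second note = 1; thirty-second = 1; thirty-second note = 1; thirty-second = 1.
Sum: 1 + 6 + 6 + 1 + 1 + 1 + 1 = 17.
17 falls short of 48, so the answer is No.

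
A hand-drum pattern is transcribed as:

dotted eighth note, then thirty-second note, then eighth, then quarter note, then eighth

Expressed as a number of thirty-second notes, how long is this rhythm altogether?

In thirty-second notes: dotted eighth note = 6; thirty-second note = 1; eighth = 4; quarter note = 8; eighth = 4.
Sum: 6 + 1 + 4 + 8 + 4 = 23 thirty-second notes.

23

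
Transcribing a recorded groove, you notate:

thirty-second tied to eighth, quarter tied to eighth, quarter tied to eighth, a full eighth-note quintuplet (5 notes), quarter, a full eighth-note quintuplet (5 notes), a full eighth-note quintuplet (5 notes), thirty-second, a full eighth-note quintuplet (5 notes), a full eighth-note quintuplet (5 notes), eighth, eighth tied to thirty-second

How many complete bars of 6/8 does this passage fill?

5

One bar of 6/8 = 24 thirty-second notes.
Working in thirty-second notes: thirty-second tied to eighth (thirty-second + eighth) = 5; quarter tied to eighth (quarter + eighth) = 12; quarter tied to eighth (quarter + eighth) = 12; a full eighth-note quintuplet (5 notes) (five quintuplet eighths span one half) = 16; quarter = 8; a full eighth-note quintuplet (5 notes) (five quintuplet eighths span one half) = 16; a full eighth-note quintuplet (5 notes) (five quintuplet eighths span one half) = 16; thirty-second = 1; a full eighth-note quintuplet (5 notes) (five quintuplet eighths span one half) = 16; a full eighth-note quintuplet (5 notes) (five quintuplet eighths span one half) = 16; eighth = 4; eighth tied to thirty-second (eighth + thirty-second) = 5.
Adding: 5 + 12 + 12 + 16 + 8 + 16 + 16 + 1 + 16 + 16 + 4 + 5 = 127.
127 ÷ 24 = 5 complete bars with 7 left over.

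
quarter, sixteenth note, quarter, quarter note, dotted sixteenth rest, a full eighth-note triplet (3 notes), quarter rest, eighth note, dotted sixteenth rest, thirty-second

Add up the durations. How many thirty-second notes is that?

53

Convert each value to thirty-second notes: quarter = 8; sixteenth note = 2; quarter = 8; quarter note = 8; dotted sixteenth rest = 3; a full eighth-note triplet (3 notes) (three triplet eighths span one quarter) = 8; quarter rest = 8; eighth note = 4; dotted sixteenth rest = 3; thirty-second = 1.
Sum: 8 + 2 + 8 + 8 + 3 + 8 + 8 + 4 + 3 + 1 = 53 thirty-second notes.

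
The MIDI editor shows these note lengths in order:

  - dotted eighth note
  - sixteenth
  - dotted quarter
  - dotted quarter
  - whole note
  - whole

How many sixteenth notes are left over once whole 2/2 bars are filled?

0

One bar of 2/2 = 16 sixteenth notes.
Each duration in sixteenth notes: dotted eighth note = 3; sixteenth = 1; dotted quarter = 6; dotted quarter = 6; whole note = 16; whole = 16.
Altogether 3 + 1 + 6 + 6 + 16 + 16 = 48.
48 ÷ 16 = 3 complete bars with 0 sixteenth notes remaining.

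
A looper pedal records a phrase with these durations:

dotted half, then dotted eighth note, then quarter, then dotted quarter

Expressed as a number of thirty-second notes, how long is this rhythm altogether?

In thirty-second notes: dotted half = 24; dotted eighth note = 6; quarter = 8; dotted quarter = 12.
Adding: 24 + 6 + 8 + 12 = 50 thirty-second notes.

50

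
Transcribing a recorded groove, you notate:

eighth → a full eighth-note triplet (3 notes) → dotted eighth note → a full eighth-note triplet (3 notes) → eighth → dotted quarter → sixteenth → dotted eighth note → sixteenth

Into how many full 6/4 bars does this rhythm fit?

1

One bar of 6/4 = 24 sixteenth notes.
Express everything in sixteenth notes: eighth = 2; a full eighth-note triplet (3 notes) (three triplet eighths span one quarter) = 4; dotted eighth note = 3; a full eighth-note triplet (3 notes) (three triplet eighths span one quarter) = 4; eighth = 2; dotted quarter = 6; sixteenth = 1; dotted eighth note = 3; sixteenth = 1.
Sum: 2 + 4 + 3 + 4 + 2 + 6 + 1 + 3 + 1 = 26.
26 ÷ 24 = 1 complete bar with 2 left over.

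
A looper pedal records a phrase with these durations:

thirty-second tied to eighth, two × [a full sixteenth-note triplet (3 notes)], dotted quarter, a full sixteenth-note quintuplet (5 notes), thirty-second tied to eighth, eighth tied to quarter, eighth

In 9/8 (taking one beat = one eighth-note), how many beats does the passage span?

One eighth-note beat = 4 thirty-second notes.
Each duration in thirty-second notes: thirty-second tied to eighth (thirty-second + eighth) = 5; a full sixteenth-note triplet (3 notes) (three triplet sixteenths span one eighth) = 4; a full sixteenth-note triplet (3 notes) (three triplet sixteenths span one eighth) = 4; dotted quarter = 12; a full sixteenth-note quintuplet (5 notes) (five quintuplet sixteenths span one quarter) = 8; thirty-second tied to eighth (thirty-second + eighth) = 5; eighth tied to quarter (eighth + quarter) = 12; eighth = 4.
Adding: 5 + 4 + 4 + 12 + 8 + 5 + 12 + 4 = 54.
54 ÷ 4 = 13.5 beats.

13.5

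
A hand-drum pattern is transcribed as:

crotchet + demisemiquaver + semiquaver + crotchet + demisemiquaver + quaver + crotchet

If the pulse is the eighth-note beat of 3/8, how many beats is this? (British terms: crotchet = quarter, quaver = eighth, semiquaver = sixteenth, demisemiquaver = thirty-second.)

One eighth-note beat = 4 thirty-second notes.
Convert each value to thirty-second notes: crotchet = 8; demisemiquaver = 1; semiquaver = 2; crotchet = 8; demisemiquaver = 1; quaver = 4; crotchet = 8.
Sum: 8 + 1 + 2 + 8 + 1 + 4 + 8 = 32.
32 ÷ 4 = 8 beats.

8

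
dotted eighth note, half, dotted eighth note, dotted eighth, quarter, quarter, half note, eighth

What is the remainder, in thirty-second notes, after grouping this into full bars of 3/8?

One bar of 3/8 = 6 sixteenth notes.
Working in sixteenth notes: dotted eighth note = 3; half = 8; dotted eighth note = 3; dotted eighth = 3; quarter = 4; quarter = 4; half note = 8; eighth = 2.
Total: 3 + 8 + 3 + 3 + 4 + 4 + 8 + 2 = 35.
35 ÷ 6 = 5 complete bars with 5 sixteenth notes remaining = 10 thirty-second notes.

10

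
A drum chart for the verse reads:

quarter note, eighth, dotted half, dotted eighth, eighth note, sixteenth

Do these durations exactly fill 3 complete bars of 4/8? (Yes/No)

One bar of 4/8 = 8 sixteenth notes, so 3 bars = 24.
Working in sixteenth notes: quarter note = 4; eighth = 2; dotted half = 12; dotted eighth = 3; eighth note = 2; sixteenth = 1.
Adding: 4 + 2 + 12 + 3 + 2 + 1 = 24.
24 equals 24, so the answer is Yes.

Yes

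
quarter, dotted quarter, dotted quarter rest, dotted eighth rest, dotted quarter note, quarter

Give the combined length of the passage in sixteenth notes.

In sixteenth notes: quarter = 4; dotted quarter = 6; dotted quarter rest = 6; dotted eighth rest = 3; dotted quarter note = 6; quarter = 4.
Total: 4 + 6 + 6 + 3 + 6 + 4 = 29 sixteenth notes.

29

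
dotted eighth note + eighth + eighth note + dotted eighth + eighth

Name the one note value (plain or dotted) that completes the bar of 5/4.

The bar of 5/4 = 20 sixteenth notes.
Each duration in sixteenth notes: dotted eighth note = 3; eighth = 2; eighth note = 2; dotted eighth = 3; eighth = 2.
Adding: 3 + 2 + 2 + 3 + 2 = 12.
Remaining: 20 − 12 = 8 sixteenth notes, which is a half note.

half note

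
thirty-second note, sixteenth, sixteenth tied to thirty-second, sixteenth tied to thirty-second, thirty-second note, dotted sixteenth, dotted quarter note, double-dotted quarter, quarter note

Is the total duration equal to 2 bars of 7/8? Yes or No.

One bar of 7/8 = 28 thirty-second notes, so 2 bars = 56.
Each duration in thirty-second notes: thirty-second note = 1; sixteenth = 2; sixteenth tied to thirty-second (sixteenth + thirty-second) = 3; sixteenth tied to thirty-second (sixteenth + thirty-second) = 3; thirty-second note = 1; dotted sixteenth = 3; dotted quarter note = 12; double-dotted quarter = 14; quarter note = 8.
Total: 1 + 2 + 3 + 3 + 1 + 3 + 12 + 14 + 8 = 47.
47 falls short of 56, so the answer is No.

No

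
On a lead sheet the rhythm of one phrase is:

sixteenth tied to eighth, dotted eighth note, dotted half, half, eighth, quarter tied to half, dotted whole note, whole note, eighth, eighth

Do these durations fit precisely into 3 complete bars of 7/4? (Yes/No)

One bar of 7/4 = 28 sixteenth notes, so 3 bars = 84.
Convert each value to sixteenth notes: sixteenth tied to eighth (sixteenth + eighth) = 3; dotted eighth note = 3; dotted half = 12; half = 8; eighth = 2; quarter tied to half (quarter + half) = 12; dotted whole note = 24; whole note = 16; eighth = 2; eighth = 2.
Adding: 3 + 3 + 12 + 8 + 2 + 12 + 24 + 16 + 2 + 2 = 84.
84 equals 84, so the answer is Yes.

Yes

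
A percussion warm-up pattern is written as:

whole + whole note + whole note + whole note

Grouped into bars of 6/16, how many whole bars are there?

One bar of 6/16 = 3 eighth notes.
Convert each value to eighth notes: whole = 8; whole note = 8; whole note = 8; whole note = 8.
Adding: 8 + 8 + 8 + 8 = 32.
32 ÷ 3 = 10 complete bars with 2 left over.

10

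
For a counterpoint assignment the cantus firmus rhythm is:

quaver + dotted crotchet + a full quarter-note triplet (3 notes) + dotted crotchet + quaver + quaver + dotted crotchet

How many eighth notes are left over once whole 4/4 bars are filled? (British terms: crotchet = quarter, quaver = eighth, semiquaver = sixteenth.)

One bar of 4/4 = 8 eighth notes.
In eighth notes: quaver = 1; dotted crotchet = 3; a full quarter-note triplet (3 notes) (three triplet quarters span one half) = 4; dotted crotchet = 3; quaver = 1; quaver = 1; dotted crotchet = 3.
Altogether 1 + 3 + 4 + 3 + 1 + 1 + 3 = 16.
16 ÷ 8 = 2 complete bars with 0 eighth notes remaining.

0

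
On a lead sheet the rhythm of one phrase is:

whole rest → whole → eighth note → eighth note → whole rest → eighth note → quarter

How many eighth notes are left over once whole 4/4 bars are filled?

One bar of 4/4 = 8 eighth notes.
Working in eighth notes: whole rest = 8; whole = 8; eighth note = 1; eighth note = 1; whole rest = 8; eighth note = 1; quarter = 2.
Adding: 8 + 8 + 1 + 1 + 8 + 1 + 2 = 29.
29 ÷ 8 = 3 complete bars with 5 eighth notes remaining.

5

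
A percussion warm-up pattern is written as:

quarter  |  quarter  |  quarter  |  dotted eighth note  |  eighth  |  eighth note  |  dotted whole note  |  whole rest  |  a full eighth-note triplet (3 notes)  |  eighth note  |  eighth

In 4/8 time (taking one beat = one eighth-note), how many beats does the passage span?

One eighth-note beat = 2 sixteenth notes.
In sixteenth notes: quarter = 4; quarter = 4; quarter = 4; dotted eighth note = 3; eighth = 2; eighth note = 2; dotted whole note = 24; whole rest = 16; a full eighth-note triplet (3 notes) (three triplet eighths span one quarter) = 4; eighth note = 2; eighth = 2.
Adding: 4 + 4 + 4 + 3 + 2 + 2 + 24 + 16 + 4 + 2 + 2 = 67.
67 ÷ 2 = 33.5 beats.

33.5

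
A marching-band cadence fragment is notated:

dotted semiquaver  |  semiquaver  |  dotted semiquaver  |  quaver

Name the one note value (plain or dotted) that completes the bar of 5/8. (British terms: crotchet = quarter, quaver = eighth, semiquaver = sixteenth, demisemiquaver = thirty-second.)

The bar of 5/8 = 20 thirty-second notes.
Each duration in thirty-second notes: dotted semiquaver = 3; semiquaver = 2; dotted semiquaver = 3; quaver = 4.
Total: 3 + 2 + 3 + 4 = 12.
Remaining: 20 − 12 = 8 thirty-second notes, which is a quarter note.

quarter note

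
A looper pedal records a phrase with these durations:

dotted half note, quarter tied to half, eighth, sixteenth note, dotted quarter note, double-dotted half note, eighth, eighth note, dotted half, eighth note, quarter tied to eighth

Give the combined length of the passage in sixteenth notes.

71

Each duration in sixteenth notes: dotted half note = 12; quarter tied to half (quarter + half) = 12; eighth = 2; sixteenth note = 1; dotted quarter note = 6; double-dotted half note = 14; eighth = 2; eighth note = 2; dotted half = 12; eighth note = 2; quarter tied to eighth (quarter + eighth) = 6.
Adding: 12 + 12 + 2 + 1 + 6 + 14 + 2 + 2 + 12 + 2 + 6 = 71 sixteenth notes.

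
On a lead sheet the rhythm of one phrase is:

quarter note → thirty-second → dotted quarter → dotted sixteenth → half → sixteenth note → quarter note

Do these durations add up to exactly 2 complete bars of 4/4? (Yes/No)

No

One bar of 4/4 = 32 thirty-second notes, so 2 bars = 64.
Each duration in thirty-second notes: quarter note = 8; thirty-second = 1; dotted quarter = 12; dotted sixteenth = 3; half = 16; sixteenth note = 2; quarter note = 8.
Altogether 8 + 1 + 12 + 3 + 16 + 2 + 8 = 50.
50 falls short of 64, so the answer is No.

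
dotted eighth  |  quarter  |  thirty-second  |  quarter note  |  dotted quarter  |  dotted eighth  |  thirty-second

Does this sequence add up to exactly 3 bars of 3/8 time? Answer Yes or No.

No

One bar of 3/8 = 12 thirty-second notes, so 3 bars = 36.
Working in thirty-second notes: dotted eighth = 6; quarter = 8; thirty-second = 1; quarter note = 8; dotted quarter = 12; dotted eighth = 6; thirty-second = 1.
Sum: 6 + 8 + 1 + 8 + 12 + 6 + 1 = 42.
42 exceeds 36, so the answer is No.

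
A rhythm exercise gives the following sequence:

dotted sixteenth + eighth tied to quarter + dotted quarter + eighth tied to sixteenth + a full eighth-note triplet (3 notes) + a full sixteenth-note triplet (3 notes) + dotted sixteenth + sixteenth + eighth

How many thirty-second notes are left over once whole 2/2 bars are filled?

22

One bar of 2/2 = 32 thirty-second notes.
Each duration in thirty-second notes: dotted sixteenth = 3; eighth tied to quarter (eighth + quarter) = 12; dotted quarter = 12; eighth tied to sixteenth (eighth + sixteenth) = 6; a full eighth-note triplet (3 notes) (three triplet eighths span one quarter) = 8; a full sixteenth-note triplet (3 notes) (three triplet sixteenths span one eighth) = 4; dotted sixteenth = 3; sixteenth = 2; eighth = 4.
Altogether 3 + 12 + 12 + 6 + 8 + 4 + 3 + 2 + 4 = 54.
54 ÷ 32 = 1 complete bar with 22 thirty-second notes remaining.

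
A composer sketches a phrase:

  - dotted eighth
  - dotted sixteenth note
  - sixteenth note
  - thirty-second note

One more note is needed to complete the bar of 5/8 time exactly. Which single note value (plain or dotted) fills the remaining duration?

quarter note

The bar of 5/8 = 20 thirty-second notes.
In thirty-second notes: dotted eighth = 6; dotted sixteenth note = 3; sixteenth note = 2; thirty-second note = 1.
Sum: 6 + 3 + 2 + 1 = 12.
Remaining: 20 − 12 = 8 thirty-second notes, which is a quarter note.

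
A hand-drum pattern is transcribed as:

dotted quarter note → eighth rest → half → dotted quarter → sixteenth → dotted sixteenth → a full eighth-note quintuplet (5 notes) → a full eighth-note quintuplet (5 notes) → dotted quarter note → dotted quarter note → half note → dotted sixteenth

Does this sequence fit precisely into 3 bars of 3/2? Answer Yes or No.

No

One bar of 3/2 = 48 thirty-second notes, so 3 bars = 144.
Express everything in thirty-second notes: dotted quarter note = 12; eighth rest = 4; half = 16; dotted quarter = 12; sixteenth = 2; dotted sixteenth = 3; a full eighth-note quintuplet (5 notes) (five quintuplet eighths span one half) = 16; a full eighth-note quintuplet (5 notes) (five quintuplet eighths span one half) = 16; dotted quarter note = 12; dotted quarter note = 12; half note = 16; dotted sixteenth = 3.
Altogether 12 + 4 + 16 + 12 + 2 + 3 + 16 + 16 + 12 + 12 + 16 + 3 = 124.
124 falls short of 144, so the answer is No.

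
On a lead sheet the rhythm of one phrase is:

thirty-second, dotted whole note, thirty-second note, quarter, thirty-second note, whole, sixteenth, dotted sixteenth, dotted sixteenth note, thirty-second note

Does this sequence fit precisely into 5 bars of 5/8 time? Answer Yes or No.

One bar of 5/8 = 20 thirty-second notes, so 5 bars = 100.
Convert each value to thirty-second notes: thirty-second = 1; dotted whole note = 48; thirty-second note = 1; quarter = 8; thirty-second note = 1; whole = 32; sixteenth = 2; dotted sixteenth = 3; dotted sixteenth note = 3; thirty-second note = 1.
Total: 1 + 48 + 1 + 8 + 1 + 32 + 2 + 3 + 3 + 1 = 100.
100 equals 100, so the answer is Yes.

Yes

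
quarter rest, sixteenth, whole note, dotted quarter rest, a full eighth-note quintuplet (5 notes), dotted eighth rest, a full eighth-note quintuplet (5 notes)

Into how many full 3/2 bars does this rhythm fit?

One bar of 3/2 = 24 sixteenth notes.
In sixteenth notes: quarter rest = 4; sixteenth = 1; whole note = 16; dotted quarter rest = 6; a full eighth-note quintuplet (5 notes) (five quintuplet eighths span one half) = 8; dotted eighth rest = 3; a full eighth-note quintuplet (5 notes) (five quintuplet eighths span one half) = 8.
Altogether 4 + 1 + 16 + 6 + 8 + 3 + 8 = 46.
46 ÷ 24 = 1 complete bar with 22 left over.

1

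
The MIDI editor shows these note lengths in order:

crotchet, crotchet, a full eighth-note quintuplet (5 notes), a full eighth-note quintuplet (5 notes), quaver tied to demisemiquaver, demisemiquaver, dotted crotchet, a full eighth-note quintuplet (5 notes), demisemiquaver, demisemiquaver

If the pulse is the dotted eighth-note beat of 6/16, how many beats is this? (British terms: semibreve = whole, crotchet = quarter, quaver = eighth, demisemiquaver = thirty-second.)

One dotted eighth-note beat = 6 thirty-second notes.
Express everything in thirty-second notes: crotchet = 8; crotchet = 8; a full eighth-note quintuplet (5 notes) (five quintuplet eighths span one half) = 16; a full eighth-note quintuplet (5 notes) (five quintuplet eighths span one half) = 16; quaver tied to demisemiquaver (quaver + demisemiquaver) = 5; demisemiquaver = 1; dotted crotchet = 12; a full eighth-note quintuplet (5 notes) (five quintuplet eighths span one half) = 16; demisemiquaver = 1; demisemiquaver = 1.
Altogether 8 + 8 + 16 + 16 + 5 + 1 + 12 + 16 + 1 + 1 = 84.
84 ÷ 6 = 14 beats.

14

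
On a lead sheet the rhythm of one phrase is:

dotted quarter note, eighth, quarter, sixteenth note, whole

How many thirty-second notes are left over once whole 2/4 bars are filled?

One bar of 2/4 = 8 sixteenth notes.
Each duration in sixteenth notes: dotted quarter note = 6; eighth = 2; quarter = 4; sixteenth note = 1; whole = 16.
Total: 6 + 2 + 4 + 1 + 16 = 29.
29 ÷ 8 = 3 complete bars with 5 sixteenth notes remaining = 10 thirty-second notes.

10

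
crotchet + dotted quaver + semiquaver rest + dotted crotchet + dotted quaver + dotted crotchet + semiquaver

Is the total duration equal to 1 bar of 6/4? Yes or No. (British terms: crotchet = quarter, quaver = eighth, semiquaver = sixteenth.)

Yes

One bar of 6/4 = 24 sixteenth notes.
Each duration in sixteenth notes: crotchet = 4; dotted quaver = 3; semiquaver rest = 1; dotted crotchet = 6; dotted quaver = 3; dotted crotchet = 6; semiquaver = 1.
Altogether 4 + 3 + 1 + 6 + 3 + 6 + 1 = 24.
24 equals 24, so the answer is Yes.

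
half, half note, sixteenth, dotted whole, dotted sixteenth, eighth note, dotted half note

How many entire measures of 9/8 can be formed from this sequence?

3

One bar of 9/8 = 36 thirty-second notes.
In thirty-second notes: half = 16; half note = 16; sixteenth = 2; dotted whole = 48; dotted sixteenth = 3; eighth note = 4; dotted half note = 24.
Total: 16 + 16 + 2 + 48 + 3 + 4 + 24 = 113.
113 ÷ 36 = 3 complete bars with 5 left over.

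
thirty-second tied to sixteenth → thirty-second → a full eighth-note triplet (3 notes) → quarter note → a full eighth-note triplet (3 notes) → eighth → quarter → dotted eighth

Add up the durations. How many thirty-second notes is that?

46

Express everything in thirty-second notes: thirty-second tied to sixteenth (thirty-second + sixteenth) = 3; thirty-second = 1; a full eighth-note triplet (3 notes) (three triplet eighths span one quarter) = 8; quarter note = 8; a full eighth-note triplet (3 notes) (three triplet eighths span one quarter) = 8; eighth = 4; quarter = 8; dotted eighth = 6.
Total: 3 + 1 + 8 + 8 + 8 + 4 + 8 + 6 = 46 thirty-second notes.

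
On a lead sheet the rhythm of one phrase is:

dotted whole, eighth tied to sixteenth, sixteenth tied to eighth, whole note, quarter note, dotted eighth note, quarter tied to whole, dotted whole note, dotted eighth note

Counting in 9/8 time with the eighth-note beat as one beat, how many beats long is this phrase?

50

One eighth-note beat = 2 sixteenth notes.
Convert each value to sixteenth notes: dotted whole = 24; eighth tied to sixteenth (eighth + sixteenth) = 3; sixteenth tied to eighth (sixteenth + eighth) = 3; whole note = 16; quarter note = 4; dotted eighth note = 3; quarter tied to whole (quarter + whole) = 20; dotted whole note = 24; dotted eighth note = 3.
Sum: 24 + 3 + 3 + 16 + 4 + 3 + 20 + 24 + 3 = 100.
100 ÷ 2 = 50 beats.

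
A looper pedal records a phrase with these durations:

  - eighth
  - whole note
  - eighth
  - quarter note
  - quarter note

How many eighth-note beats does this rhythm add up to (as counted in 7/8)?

14

One eighth-note beat = 2 sixteenth notes.
Each duration in sixteenth notes: eighth = 2; whole note = 16; eighth = 2; quarter note = 4; quarter note = 4.
Adding: 2 + 16 + 2 + 4 + 4 = 28.
28 ÷ 2 = 14 beats.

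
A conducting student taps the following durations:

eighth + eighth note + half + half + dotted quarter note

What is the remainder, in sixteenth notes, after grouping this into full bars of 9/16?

8

One bar of 9/16 = 9 sixteenth notes.
In sixteenth notes: eighth = 2; eighth note = 2; half = 8; half = 8; dotted quarter note = 6.
Sum: 2 + 2 + 8 + 8 + 6 = 26.
26 ÷ 9 = 2 complete bars with 8 sixteenth notes remaining.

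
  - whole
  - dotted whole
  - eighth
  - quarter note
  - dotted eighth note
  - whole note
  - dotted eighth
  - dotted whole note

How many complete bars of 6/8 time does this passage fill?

One bar of 6/8 = 12 sixteenth notes.
Each duration in sixteenth notes: whole = 16; dotted whole = 24; eighth = 2; quarter note = 4; dotted eighth note = 3; whole note = 16; dotted eighth = 3; dotted whole note = 24.
Adding: 16 + 24 + 2 + 4 + 3 + 16 + 3 + 24 = 92.
92 ÷ 12 = 7 complete bars with 8 left over.

7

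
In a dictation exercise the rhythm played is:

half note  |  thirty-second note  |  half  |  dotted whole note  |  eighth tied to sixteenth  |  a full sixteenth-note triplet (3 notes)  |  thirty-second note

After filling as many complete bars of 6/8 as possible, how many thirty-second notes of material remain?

One bar of 6/8 = 24 thirty-second notes.
Convert each value to thirty-second notes: half note = 16; thirty-second note = 1; half = 16; dotted whole note = 48; eighth tied to sixteenth (eighth + sixteenth) = 6; a full sixteenth-note triplet (3 notes) (three triplet sixteenths span one eighth) = 4; thirty-second note = 1.
Adding: 16 + 1 + 16 + 48 + 6 + 4 + 1 = 92.
92 ÷ 24 = 3 complete bars with 20 thirty-second notes remaining.

20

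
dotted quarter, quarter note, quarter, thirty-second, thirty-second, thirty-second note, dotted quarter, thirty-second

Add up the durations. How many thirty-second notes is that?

Working in thirty-second notes: dotted quarter = 12; quarter note = 8; quarter = 8; thirty-second = 1; thirty-second = 1; thirty-second note = 1; dotted quarter = 12; thirty-second = 1.
Total: 12 + 8 + 8 + 1 + 1 + 1 + 12 + 1 = 44 thirty-second notes.

44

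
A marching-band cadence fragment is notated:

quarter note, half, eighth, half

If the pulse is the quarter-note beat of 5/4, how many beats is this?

One quarter-note beat = 2 eighth notes.
Convert each value to eighth notes: quarter note = 2; half = 4; eighth = 1; half = 4.
Total: 2 + 4 + 1 + 4 = 11.
11 ÷ 2 = 5.5 beats.

5.5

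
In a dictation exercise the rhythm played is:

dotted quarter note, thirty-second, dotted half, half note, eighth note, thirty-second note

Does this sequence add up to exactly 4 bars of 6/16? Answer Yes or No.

No

One bar of 6/16 = 12 thirty-second notes, so 4 bars = 48.
Convert each value to thirty-second notes: dotted quarter note = 12; thirty-second = 1; dotted half = 24; half note = 16; eighth note = 4; thirty-second note = 1.
Total: 12 + 1 + 24 + 16 + 4 + 1 = 58.
58 exceeds 48, so the answer is No.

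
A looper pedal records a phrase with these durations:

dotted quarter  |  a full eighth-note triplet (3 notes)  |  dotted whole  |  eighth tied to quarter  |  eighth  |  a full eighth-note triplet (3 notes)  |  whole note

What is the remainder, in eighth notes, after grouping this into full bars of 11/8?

One bar of 11/8 = 11 eighth notes.
Each duration in eighth notes: dotted quarter = 3; a full eighth-note triplet (3 notes) (three triplet eighths span one quarter) = 2; dotted whole = 12; eighth tied to quarter (eighth + quarter) = 3; eighth = 1; a full eighth-note triplet (3 notes) (three triplet eighths span one quarter) = 2; whole note = 8.
Sum: 3 + 2 + 12 + 3 + 1 + 2 + 8 = 31.
31 ÷ 11 = 2 complete bars with 9 eighth notes remaining.

9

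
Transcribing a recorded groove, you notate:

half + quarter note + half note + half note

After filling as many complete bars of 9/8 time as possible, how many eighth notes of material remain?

One bar of 9/8 = 9 eighth notes.
Convert each value to eighth notes: half = 4; quarter note = 2; half note = 4; half note = 4.
Total: 4 + 2 + 4 + 4 = 14.
14 ÷ 9 = 1 complete bar with 5 eighth notes remaining.

5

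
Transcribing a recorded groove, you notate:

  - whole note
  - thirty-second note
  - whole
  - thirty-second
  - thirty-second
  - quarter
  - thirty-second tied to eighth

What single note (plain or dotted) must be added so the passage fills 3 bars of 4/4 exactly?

3 bars of 4/4 = 96 thirty-second notes.
Convert each value to thirty-second notes: whole note = 32; thirty-second note = 1; whole = 32; thirty-second = 1; thirty-second = 1; quarter = 8; thirty-second tied to eighth (thirty-second + eighth) = 5.
Altogether 32 + 1 + 32 + 1 + 1 + 8 + 5 = 80.
Remaining: 96 − 80 = 16 thirty-second notes, which is a half note.

half note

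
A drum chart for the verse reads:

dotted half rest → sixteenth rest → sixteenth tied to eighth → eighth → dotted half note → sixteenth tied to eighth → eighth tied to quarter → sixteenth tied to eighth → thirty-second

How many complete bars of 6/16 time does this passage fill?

7

One bar of 6/16 = 12 thirty-second notes.
Each duration in thirty-second notes: dotted half rest = 24; sixteenth rest = 2; sixteenth tied to eighth (sixteenth + eighth) = 6; eighth = 4; dotted half note = 24; sixteenth tied to eighth (sixteenth + eighth) = 6; eighth tied to quarter (eighth + quarter) = 12; sixteenth tied to eighth (sixteenth + eighth) = 6; thirty-second = 1.
Adding: 24 + 2 + 6 + 4 + 24 + 6 + 12 + 6 + 1 = 85.
85 ÷ 12 = 7 complete bars with 1 left over.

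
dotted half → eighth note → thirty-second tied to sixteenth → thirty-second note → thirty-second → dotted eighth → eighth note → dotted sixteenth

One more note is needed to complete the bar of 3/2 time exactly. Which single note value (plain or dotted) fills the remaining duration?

sixteenth note

The bar of 3/2 = 48 thirty-second notes.
Each duration in thirty-second notes: dotted half = 24; eighth note = 4; thirty-second tied to sixteenth (thirty-second + sixteenth) = 3; thirty-second note = 1; thirty-second = 1; dotted eighth = 6; eighth note = 4; dotted sixteenth = 3.
Sum: 24 + 4 + 3 + 1 + 1 + 6 + 4 + 3 = 46.
Remaining: 48 − 46 = 2 thirty-second notes, which is a sixteenth note.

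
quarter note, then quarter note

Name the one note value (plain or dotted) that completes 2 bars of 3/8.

2 bars of 3/8 = 6 eighth notes.
Working in eighth notes: quarter note = 2; quarter note = 2.
Altogether 2 + 2 = 4.
Remaining: 6 − 4 = 2 eighth notes, which is a quarter note.

quarter note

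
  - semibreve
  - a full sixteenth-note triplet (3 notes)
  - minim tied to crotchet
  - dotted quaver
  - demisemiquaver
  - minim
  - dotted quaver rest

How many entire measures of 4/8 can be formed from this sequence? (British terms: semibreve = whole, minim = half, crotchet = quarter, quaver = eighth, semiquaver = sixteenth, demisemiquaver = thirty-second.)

One bar of 4/8 = 16 thirty-second notes.
Express everything in thirty-second notes: semibreve = 32; a full sixteenth-note triplet (3 notes) (three triplet sixteenths span one eighth) = 4; minim tied to crotchet (minim + crotchet) = 24; dotted quaver = 6; demisemiquaver = 1; minim = 16; dotted quaver rest = 6.
Total: 32 + 4 + 24 + 6 + 1 + 16 + 6 = 89.
89 ÷ 16 = 5 complete bars with 9 left over.

5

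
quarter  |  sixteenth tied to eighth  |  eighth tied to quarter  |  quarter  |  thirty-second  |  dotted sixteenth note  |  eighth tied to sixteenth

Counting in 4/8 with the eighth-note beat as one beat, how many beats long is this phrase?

One eighth-note beat = 4 thirty-second notes.
Convert each value to thirty-second notes: quarter = 8; sixteenth tied to eighth (sixteenth + eighth) = 6; eighth tied to quarter (eighth + quarter) = 12; quarter = 8; thirty-second = 1; dotted sixteenth note = 3; eighth tied to sixteenth (eighth + sixteenth) = 6.
Adding: 8 + 6 + 12 + 8 + 1 + 3 + 6 = 44.
44 ÷ 4 = 11 beats.

11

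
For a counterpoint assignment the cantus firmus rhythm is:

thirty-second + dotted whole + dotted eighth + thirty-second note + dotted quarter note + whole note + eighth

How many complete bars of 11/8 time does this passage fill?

2

One bar of 11/8 = 44 thirty-second notes.
In thirty-second notes: thirty-second = 1; dotted whole = 48; dotted eighth = 6; thirty-second note = 1; dotted quarter note = 12; whole note = 32; eighth = 4.
Sum: 1 + 48 + 6 + 1 + 12 + 32 + 4 = 104.
104 ÷ 44 = 2 complete bars with 16 left over.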